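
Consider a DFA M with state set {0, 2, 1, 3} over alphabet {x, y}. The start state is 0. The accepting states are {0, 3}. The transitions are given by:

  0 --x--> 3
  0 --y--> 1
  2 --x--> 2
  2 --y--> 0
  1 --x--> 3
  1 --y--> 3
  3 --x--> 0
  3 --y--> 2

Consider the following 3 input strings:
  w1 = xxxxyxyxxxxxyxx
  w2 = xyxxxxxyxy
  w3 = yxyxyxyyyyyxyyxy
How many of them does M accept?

1

w1: 0 → 3 → 0 → 3 → 0 → 1 → 3 → 2 → 2 → 2 → 2 → 2 → 2 → 0 → 3 → 0  → end 0, accepted
w2: 0 → 3 → 2 → 2 → 2 → 2 → 2 → 2 → 0 → 3 → 2  → end 2, rejected
w3: 0 → 1 → 3 → 2 → 2 → 0 → 3 → 2 → 0 → 1 → 3 → 2 → 2 → 0 → 1 → 3 → 2  → end 2, rejected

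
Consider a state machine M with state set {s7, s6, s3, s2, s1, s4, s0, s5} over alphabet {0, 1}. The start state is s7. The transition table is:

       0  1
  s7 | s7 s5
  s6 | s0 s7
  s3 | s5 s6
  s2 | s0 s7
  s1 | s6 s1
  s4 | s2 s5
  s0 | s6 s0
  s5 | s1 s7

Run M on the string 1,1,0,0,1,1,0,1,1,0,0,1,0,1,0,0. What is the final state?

s0

Trace: s7 -1-> s5 -1-> s7 -0-> s7 -0-> s7 -1-> s5 -1-> s7 -0-> s7 -1-> s5 -1-> s7 -0-> s7 -0-> s7 -1-> s5 -0-> s1 -1-> s1 -0-> s6 -0-> s0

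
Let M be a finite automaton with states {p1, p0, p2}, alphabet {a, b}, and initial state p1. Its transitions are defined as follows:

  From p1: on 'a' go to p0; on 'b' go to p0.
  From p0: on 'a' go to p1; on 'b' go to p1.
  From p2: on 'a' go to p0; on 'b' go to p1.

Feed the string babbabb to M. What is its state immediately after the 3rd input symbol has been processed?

p0

Trace: p1 -b-> p0 -a-> p1 -b-> p0
After 3 symbols: p0.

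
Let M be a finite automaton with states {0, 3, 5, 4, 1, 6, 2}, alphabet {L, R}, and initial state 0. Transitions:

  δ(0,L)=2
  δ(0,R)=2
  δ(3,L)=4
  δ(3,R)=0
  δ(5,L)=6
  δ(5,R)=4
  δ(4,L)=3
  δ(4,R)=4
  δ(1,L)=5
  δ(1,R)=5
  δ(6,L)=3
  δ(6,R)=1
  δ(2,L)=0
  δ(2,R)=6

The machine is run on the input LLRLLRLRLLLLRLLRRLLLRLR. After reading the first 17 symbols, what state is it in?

1

0 → 2 → 0 → 2 → 0 → 2 → 6 → 3 → 0 → 2 → 0 → 2 → 0 → 2 → 0 → 2 → 6 → 1
After 17 symbols: 1.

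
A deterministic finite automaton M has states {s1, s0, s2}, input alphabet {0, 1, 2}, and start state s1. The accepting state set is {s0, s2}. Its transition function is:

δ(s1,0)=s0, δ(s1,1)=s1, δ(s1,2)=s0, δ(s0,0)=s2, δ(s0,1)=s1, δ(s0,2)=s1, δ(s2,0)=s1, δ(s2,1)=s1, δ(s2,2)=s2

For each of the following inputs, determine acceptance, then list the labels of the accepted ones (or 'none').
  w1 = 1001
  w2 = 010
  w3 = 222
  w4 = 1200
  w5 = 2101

w2, w3

w1:
  start at s1
  read '1': s1 → s1
  read '0': s1 → s0
  read '0': s0 → s2
  read '1': s2 → s1
  end s1, rejected
w2:
  start at s1
  read '0': s1 → s0
  read '1': s0 → s1
  read '0': s1 → s0
  end s0, accepted
w3:
  start at s1
  read '2': s1 → s0
  read '2': s0 → s1
  read '2': s1 → s0
  end s0, accepted
w4:
  start at s1
  read '1': s1 → s1
  read '2': s1 → s0
  read '0': s0 → s2
  read '0': s2 → s1
  end s1, rejected
w5:
  start at s1
  read '2': s1 → s0
  read '1': s0 → s1
  read '0': s1 → s0
  read '1': s0 → s1
  end s1, rejected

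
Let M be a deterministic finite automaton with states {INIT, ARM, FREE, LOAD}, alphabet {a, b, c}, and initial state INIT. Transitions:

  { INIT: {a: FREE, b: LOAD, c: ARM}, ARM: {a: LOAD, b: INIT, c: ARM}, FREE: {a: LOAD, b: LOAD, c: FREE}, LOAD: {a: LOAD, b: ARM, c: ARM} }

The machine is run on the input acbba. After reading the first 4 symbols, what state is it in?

ARM

start at INIT
read 'a': INIT → FREE
read 'c': FREE → FREE
read 'b': FREE → LOAD
read 'b': LOAD → ARM
After 4 symbols: ARM.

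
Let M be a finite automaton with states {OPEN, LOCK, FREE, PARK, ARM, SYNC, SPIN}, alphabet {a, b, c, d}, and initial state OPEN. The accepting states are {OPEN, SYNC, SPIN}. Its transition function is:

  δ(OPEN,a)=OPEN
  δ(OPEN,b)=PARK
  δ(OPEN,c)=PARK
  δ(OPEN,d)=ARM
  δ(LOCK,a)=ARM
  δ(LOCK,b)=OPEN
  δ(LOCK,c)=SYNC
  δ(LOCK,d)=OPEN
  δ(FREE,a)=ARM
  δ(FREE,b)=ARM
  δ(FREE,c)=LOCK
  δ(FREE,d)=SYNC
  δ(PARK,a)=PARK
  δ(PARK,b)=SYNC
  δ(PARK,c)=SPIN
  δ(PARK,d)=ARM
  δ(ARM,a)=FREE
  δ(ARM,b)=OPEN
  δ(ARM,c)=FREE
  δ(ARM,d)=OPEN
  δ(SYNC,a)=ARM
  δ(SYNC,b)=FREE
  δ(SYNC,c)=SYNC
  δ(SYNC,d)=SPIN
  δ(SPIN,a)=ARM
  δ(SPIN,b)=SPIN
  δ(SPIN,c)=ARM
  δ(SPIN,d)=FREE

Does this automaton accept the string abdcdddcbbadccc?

Yes

OPEN → OPEN → PARK → ARM → FREE → SYNC → SPIN → FREE → LOCK → OPEN → PARK → PARK → ARM → FREE → LOCK → SYNC
End state SYNC is accepting.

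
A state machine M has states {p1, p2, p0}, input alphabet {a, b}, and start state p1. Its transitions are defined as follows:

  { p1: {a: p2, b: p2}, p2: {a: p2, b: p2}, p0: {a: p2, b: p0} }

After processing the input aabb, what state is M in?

p2

Trace: p1 -a-> p2 -a-> p2 -b-> p2 -b-> p2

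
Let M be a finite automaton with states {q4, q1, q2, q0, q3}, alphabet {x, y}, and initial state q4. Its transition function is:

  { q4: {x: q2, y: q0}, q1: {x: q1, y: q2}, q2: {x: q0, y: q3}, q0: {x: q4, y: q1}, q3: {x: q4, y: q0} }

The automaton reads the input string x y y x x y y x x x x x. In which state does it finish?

q2

start at q4
read 'x': q4 → q2
read 'y': q2 → q3
read 'y': q3 → q0
read 'x': q0 → q4
read 'x': q4 → q2
read 'y': q2 → q3
read 'y': q3 → q0
read 'x': q0 → q4
read 'x': q4 → q2
read 'x': q2 → q0
read 'x': q0 → q4
read 'x': q4 → q2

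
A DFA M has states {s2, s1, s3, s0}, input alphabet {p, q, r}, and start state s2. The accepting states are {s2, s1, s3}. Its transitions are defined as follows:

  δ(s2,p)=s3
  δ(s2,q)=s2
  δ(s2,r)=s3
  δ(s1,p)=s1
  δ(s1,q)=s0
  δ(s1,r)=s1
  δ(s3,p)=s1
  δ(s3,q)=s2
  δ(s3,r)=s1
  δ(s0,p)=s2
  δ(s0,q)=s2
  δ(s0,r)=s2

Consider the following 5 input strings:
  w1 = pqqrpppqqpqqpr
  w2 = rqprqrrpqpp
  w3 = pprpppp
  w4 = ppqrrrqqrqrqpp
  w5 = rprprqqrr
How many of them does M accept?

5

w1:
  start at s2
  read 'p': s2 → s3
  read 'q': s3 → s2
  read 'q': s2 → s2
  read 'r': s2 → s3
  read 'p': s3 → s1
  read 'p': s1 → s1
  read 'p': s1 → s1
  read 'q': s1 → s0
  read 'q': s0 → s2
  read 'p': s2 → s3
  read 'q': s3 → s2
  read 'q': s2 → s2
  read 'p': s2 → s3
  read 'r': s3 → s1
  end s1, accepted
w2:
  start at s2
  read 'r': s2 → s3
  read 'q': s3 → s2
  read 'p': s2 → s3
  read 'r': s3 → s1
  read 'q': s1 → s0
  read 'r': s0 → s2
  read 'r': s2 → s3
  read 'p': s3 → s1
  read 'q': s1 → s0
  read 'p': s0 → s2
  read 'p': s2 → s3
  end s3, accepted
w3:
  start at s2
  read 'p': s2 → s3
  read 'p': s3 → s1
  read 'r': s1 → s1
  read 'p': s1 → s1
  read 'p': s1 → s1
  read 'p': s1 → s1
  read 'p': s1 → s1
  end s1, accepted
w4:
  start at s2
  read 'p': s2 → s3
  read 'p': s3 → s1
  read 'q': s1 → s0
  read 'r': s0 → s2
  read 'r': s2 → s3
  read 'r': s3 → s1
  read 'q': s1 → s0
  read 'q': s0 → s2
  read 'r': s2 → s3
  read 'q': s3 → s2
  read 'r': s2 → s3
  read 'q': s3 → s2
  read 'p': s2 → s3
  read 'p': s3 → s1
  end s1, accepted
w5:
  start at s2
  read 'r': s2 → s3
  read 'p': s3 → s1
  read 'r': s1 → s1
  read 'p': s1 → s1
  read 'r': s1 → s1
  read 'q': s1 → s0
  read 'q': s0 → s2
  read 'r': s2 → s3
  read 'r': s3 → s1
  end s1, accepted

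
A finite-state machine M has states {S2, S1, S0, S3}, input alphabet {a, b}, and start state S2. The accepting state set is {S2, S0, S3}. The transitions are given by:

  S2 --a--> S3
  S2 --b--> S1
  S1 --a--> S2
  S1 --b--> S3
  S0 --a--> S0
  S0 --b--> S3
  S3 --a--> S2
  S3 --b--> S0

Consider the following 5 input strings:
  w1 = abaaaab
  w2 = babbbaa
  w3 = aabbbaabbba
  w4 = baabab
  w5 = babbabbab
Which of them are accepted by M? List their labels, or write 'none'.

w1: S2 → S3 → S0 → S0 → S0 → S0 → S0 → S3  → end S3, accepted
w2: S2 → S1 → S2 → S1 → S3 → S0 → S0 → S0  → end S0, accepted
w3: S2 → S3 → S2 → S1 → S3 → S0 → S0 → S0 → S3 → S0 → S3 → S2  → end S2, accepted
w4: S2 → S1 → S2 → S3 → S0 → S0 → S3  → end S3, accepted
w5: S2 → S1 → S2 → S1 → S3 → S2 → S1 → S3 → S2 → S1  → end S1, rejected

w1, w2, w3, w4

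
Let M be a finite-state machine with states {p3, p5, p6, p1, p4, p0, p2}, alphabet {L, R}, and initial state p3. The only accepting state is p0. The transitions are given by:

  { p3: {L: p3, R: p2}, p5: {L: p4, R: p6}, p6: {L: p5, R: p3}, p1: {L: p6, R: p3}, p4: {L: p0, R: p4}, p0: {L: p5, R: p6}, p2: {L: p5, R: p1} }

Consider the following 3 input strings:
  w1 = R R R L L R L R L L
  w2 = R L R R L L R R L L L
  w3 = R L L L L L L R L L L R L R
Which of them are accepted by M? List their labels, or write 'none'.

w1: Trace: p3 -R-> p2 -R-> p1 -R-> p3 -L-> p3 -L-> p3 -R-> p2 -L-> p5 -R-> p6 -L-> p5 -L-> p4  → end p4, rejected
w2: Trace: p3 -R-> p2 -L-> p5 -R-> p6 -R-> p3 -L-> p3 -L-> p3 -R-> p2 -R-> p1 -L-> p6 -L-> p5 -L-> p4  → end p4, rejected
w3: Trace: p3 -R-> p2 -L-> p5 -L-> p4 -L-> p0 -L-> p5 -L-> p4 -L-> p0 -R-> p6 -L-> p5 -L-> p4 -L-> p0 -R-> p6 -L-> p5 -R-> p6  → end p6, rejected

none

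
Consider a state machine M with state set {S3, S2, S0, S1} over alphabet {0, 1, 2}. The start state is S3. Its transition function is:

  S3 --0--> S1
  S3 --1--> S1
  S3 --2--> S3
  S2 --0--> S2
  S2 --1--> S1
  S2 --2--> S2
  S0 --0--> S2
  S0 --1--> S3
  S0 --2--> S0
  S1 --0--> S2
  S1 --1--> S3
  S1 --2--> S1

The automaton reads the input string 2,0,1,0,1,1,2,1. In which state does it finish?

S3

S3 → S3 → S1 → S3 → S1 → S3 → S1 → S1 → S3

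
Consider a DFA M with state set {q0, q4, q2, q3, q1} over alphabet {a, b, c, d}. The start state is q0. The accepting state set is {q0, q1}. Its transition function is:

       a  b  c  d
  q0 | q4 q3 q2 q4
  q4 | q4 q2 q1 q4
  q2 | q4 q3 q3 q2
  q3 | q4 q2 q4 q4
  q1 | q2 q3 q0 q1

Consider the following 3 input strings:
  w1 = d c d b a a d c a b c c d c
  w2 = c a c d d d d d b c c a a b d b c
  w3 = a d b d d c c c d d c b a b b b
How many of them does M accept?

w1:
  start at q0
  read 'd': q0 → q4
  read 'c': q4 → q1
  read 'd': q1 → q1
  read 'b': q1 → q3
  read 'a': q3 → q4
  read 'a': q4 → q4
  read 'd': q4 → q4
  read 'c': q4 → q1
  read 'a': q1 → q2
  read 'b': q2 → q3
  read 'c': q3 → q4
  read 'c': q4 → q1
  read 'd': q1 → q1
  read 'c': q1 → q0
  end q0, accepted
w2:
  start at q0
  read 'c': q0 → q2
  read 'a': q2 → q4
  read 'c': q4 → q1
  read 'd': q1 → q1
  read 'd': q1 → q1
  read 'd': q1 → q1
  read 'd': q1 → q1
  read 'd': q1 → q1
  read 'b': q1 → q3
  read 'c': q3 → q4
  read 'c': q4 → q1
  read 'a': q1 → q2
  read 'a': q2 → q4
  read 'b': q4 → q2
  read 'd': q2 → q2
  read 'b': q2 → q3
  read 'c': q3 → q4
  end q4, rejected
w3:
  start at q0
  read 'a': q0 → q4
  read 'd': q4 → q4
  read 'b': q4 → q2
  read 'd': q2 → q2
  read 'd': q2 → q2
  read 'c': q2 → q3
  read 'c': q3 → q4
  read 'c': q4 → q1
  read 'd': q1 → q1
  read 'd': q1 → q1
  read 'c': q1 → q0
  read 'b': q0 → q3
  read 'a': q3 → q4
  read 'b': q4 → q2
  read 'b': q2 → q3
  read 'b': q3 → q2
  end q2, rejected

1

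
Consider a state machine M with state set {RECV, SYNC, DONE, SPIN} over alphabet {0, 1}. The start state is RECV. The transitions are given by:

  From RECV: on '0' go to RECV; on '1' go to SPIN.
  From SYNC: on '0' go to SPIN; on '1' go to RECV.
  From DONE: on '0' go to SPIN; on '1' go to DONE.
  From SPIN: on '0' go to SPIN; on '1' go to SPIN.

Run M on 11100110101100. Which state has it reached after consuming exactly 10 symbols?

SPIN

Trace: RECV -1-> SPIN -1-> SPIN -1-> SPIN -0-> SPIN -0-> SPIN -1-> SPIN -1-> SPIN -0-> SPIN -1-> SPIN -0-> SPIN
After 10 symbols: SPIN.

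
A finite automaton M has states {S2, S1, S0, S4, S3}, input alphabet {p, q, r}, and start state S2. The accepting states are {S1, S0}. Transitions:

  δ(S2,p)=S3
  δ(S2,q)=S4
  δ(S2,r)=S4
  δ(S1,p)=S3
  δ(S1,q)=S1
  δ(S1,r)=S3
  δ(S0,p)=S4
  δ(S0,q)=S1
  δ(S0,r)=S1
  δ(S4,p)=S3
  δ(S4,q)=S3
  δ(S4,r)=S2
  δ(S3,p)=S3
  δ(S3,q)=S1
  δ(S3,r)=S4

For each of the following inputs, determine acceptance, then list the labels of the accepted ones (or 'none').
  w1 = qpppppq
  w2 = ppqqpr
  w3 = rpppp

w1

w1: S2 → S4 → S3 → S3 → S3 → S3 → S3 → S1  → end S1, accepted
w2: S2 → S3 → S3 → S1 → S1 → S3 → S4  → end S4, rejected
w3: S2 → S4 → S3 → S3 → S3 → S3  → end S3, rejected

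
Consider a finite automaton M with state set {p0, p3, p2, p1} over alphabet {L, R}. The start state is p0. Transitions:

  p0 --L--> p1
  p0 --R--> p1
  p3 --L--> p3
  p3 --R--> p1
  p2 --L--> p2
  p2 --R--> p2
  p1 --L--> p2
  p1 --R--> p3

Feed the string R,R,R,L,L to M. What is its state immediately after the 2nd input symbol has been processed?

p3

p0 → p1 → p3
After 2 symbols: p3.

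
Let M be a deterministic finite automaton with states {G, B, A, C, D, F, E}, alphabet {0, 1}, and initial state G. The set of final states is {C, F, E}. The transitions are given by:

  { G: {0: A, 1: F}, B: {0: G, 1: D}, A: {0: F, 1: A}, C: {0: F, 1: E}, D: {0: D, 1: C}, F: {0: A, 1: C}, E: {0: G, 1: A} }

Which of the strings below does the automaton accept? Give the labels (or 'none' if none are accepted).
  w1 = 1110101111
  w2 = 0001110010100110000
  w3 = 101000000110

w3

w1:
  start at G
  read '1': G → F
  read '1': F → C
  read '1': C → E
  read '0': E → G
  read '1': G → F
  read '0': F → A
  read '1': A → A
  read '1': A → A
  read '1': A → A
  read '1': A → A
  end A, rejected
w2:
  start at G
  read '0': G → A
  read '0': A → F
  read '0': F → A
  read '1': A → A
  read '1': A → A
  read '1': A → A
  read '0': A → F
  read '0': F → A
  read '1': A → A
  read '0': A → F
  read '1': F → C
  read '0': C → F
  read '0': F → A
  read '1': A → A
  read '1': A → A
  read '0': A → F
  read '0': F → A
  read '0': A → F
  read '0': F → A
  end A, rejected
w3:
  start at G
  read '1': G → F
  read '0': F → A
  read '1': A → A
  read '0': A → F
  read '0': F → A
  read '0': A → F
  read '0': F → A
  read '0': A → F
  read '0': F → A
  read '1': A → A
  read '1': A → A
  read '0': A → F
  end F, accepted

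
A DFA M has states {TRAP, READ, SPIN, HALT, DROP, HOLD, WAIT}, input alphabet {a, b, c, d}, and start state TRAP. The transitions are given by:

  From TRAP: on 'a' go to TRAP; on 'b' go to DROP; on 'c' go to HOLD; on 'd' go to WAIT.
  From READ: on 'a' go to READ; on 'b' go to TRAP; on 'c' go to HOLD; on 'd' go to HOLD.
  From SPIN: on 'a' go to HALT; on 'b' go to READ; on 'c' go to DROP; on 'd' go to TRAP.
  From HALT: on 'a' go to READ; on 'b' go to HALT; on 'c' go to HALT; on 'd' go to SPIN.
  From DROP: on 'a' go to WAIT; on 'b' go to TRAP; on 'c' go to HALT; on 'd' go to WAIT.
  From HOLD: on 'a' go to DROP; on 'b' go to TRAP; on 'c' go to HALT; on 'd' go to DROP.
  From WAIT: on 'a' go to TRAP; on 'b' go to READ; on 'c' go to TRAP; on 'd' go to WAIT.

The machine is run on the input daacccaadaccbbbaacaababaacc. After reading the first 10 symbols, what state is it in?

DROP

start at TRAP
read 'd': TRAP → WAIT
read 'a': WAIT → TRAP
read 'a': TRAP → TRAP
read 'c': TRAP → HOLD
read 'c': HOLD → HALT
read 'c': HALT → HALT
read 'a': HALT → READ
read 'a': READ → READ
read 'd': READ → HOLD
read 'a': HOLD → DROP
After 10 symbols: DROP.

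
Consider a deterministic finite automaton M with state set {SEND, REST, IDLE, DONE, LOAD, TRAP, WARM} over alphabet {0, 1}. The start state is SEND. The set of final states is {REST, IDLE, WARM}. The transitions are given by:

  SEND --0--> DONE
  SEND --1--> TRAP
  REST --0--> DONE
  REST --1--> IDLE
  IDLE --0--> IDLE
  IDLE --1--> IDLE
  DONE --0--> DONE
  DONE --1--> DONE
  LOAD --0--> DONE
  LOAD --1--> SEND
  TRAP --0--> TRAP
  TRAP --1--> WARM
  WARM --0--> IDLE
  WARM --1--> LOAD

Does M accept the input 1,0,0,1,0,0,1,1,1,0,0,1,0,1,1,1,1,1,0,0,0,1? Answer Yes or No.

Yes

start at SEND
read '1': SEND → TRAP
read '0': TRAP → TRAP
read '0': TRAP → TRAP
read '1': TRAP → WARM
read '0': WARM → IDLE
read '0': IDLE → IDLE
read '1': IDLE → IDLE
read '1': IDLE → IDLE
read '1': IDLE → IDLE
read '0': IDLE → IDLE
read '0': IDLE → IDLE
read '1': IDLE → IDLE
read '0': IDLE → IDLE
read '1': IDLE → IDLE
read '1': IDLE → IDLE
read '1': IDLE → IDLE
read '1': IDLE → IDLE
read '1': IDLE → IDLE
read '0': IDLE → IDLE
read '0': IDLE → IDLE
read '0': IDLE → IDLE
read '1': IDLE → IDLE
End state IDLE is accepting.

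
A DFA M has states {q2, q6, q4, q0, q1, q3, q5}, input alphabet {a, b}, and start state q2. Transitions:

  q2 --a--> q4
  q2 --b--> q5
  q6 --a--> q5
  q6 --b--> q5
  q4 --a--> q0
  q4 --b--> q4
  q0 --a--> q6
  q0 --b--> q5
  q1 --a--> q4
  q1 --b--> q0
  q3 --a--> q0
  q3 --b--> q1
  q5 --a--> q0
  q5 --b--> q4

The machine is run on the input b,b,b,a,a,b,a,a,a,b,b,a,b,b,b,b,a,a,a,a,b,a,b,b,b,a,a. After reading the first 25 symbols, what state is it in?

q2 → q5 → q4 → q4 → q0 → q6 → q5 → q0 → q6 → q5 → q4 → q4 → q0 → q5 → q4 → q4 → q4 → q0 → q6 → q5 → q0 → q5 → q0 → q5 → q4 → q4
After 25 symbols: q4.

q4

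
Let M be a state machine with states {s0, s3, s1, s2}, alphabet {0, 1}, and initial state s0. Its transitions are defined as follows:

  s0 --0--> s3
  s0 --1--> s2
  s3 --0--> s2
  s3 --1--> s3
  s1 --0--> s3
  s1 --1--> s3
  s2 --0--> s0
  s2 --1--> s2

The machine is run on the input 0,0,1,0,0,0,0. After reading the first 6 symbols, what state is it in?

Trace: s0 -0-> s3 -0-> s2 -1-> s2 -0-> s0 -0-> s3 -0-> s2
After 6 symbols: s2.

s2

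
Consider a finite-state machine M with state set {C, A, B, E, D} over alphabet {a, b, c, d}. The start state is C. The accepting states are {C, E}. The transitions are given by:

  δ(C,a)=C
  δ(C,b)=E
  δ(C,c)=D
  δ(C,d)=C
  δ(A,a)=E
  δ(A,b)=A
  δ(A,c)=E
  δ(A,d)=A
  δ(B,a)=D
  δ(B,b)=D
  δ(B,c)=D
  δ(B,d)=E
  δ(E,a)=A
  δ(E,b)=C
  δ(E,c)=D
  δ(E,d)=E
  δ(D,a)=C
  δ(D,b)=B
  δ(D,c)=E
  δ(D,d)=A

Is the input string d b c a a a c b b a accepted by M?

Yes

C → C → E → D → C → C → C → D → B → D → C
End state C is accepting.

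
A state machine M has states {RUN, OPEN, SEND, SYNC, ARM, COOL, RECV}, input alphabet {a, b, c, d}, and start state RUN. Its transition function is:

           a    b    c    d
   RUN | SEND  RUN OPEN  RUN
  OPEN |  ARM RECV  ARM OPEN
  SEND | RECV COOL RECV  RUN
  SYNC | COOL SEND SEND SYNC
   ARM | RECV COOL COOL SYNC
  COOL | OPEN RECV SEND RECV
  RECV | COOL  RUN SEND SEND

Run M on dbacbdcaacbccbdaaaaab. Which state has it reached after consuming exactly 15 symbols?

start at RUN
read 'd': RUN → RUN
read 'b': RUN → RUN
read 'a': RUN → SEND
read 'c': SEND → RECV
read 'b': RECV → RUN
read 'd': RUN → RUN
read 'c': RUN → OPEN
read 'a': OPEN → ARM
read 'a': ARM → RECV
read 'c': RECV → SEND
read 'b': SEND → COOL
read 'c': COOL → SEND
read 'c': SEND → RECV
read 'b': RECV → RUN
read 'd': RUN → RUN
After 15 symbols: RUN.

RUN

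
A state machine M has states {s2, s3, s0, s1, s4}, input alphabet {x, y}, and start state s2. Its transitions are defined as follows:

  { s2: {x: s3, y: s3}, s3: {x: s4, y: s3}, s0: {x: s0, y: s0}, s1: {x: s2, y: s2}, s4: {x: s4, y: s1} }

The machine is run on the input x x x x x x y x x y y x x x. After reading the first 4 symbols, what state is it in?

s2 → s3 → s4 → s4 → s4
After 4 symbols: s4.

s4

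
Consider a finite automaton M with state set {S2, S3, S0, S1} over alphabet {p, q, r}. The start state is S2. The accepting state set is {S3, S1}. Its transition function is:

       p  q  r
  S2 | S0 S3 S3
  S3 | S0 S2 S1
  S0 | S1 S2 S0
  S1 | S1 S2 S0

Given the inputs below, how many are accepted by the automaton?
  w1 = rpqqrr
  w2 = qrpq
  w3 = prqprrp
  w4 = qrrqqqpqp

w1: S2 → S3 → S0 → S2 → S3 → S1 → S0  → end S0, rejected
w2: S2 → S3 → S1 → S1 → S2  → end S2, rejected
w3: S2 → S0 → S0 → S2 → S0 → S0 → S0 → S1  → end S1, accepted
w4: S2 → S3 → S1 → S0 → S2 → S3 → S2 → S0 → S2 → S0  → end S0, rejected

1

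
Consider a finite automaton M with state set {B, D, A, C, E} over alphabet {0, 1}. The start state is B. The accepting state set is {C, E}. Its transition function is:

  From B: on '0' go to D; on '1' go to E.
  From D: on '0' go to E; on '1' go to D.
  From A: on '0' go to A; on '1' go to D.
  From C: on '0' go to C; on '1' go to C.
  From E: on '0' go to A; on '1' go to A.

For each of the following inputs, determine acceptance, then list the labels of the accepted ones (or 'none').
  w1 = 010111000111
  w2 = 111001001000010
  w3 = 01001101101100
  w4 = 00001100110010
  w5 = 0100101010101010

w2, w4

w1:
  start at B
  read '0': B → D
  read '1': D → D
  read '0': D → E
  read '1': E → A
  read '1': A → D
  read '1': D → D
  read '0': D → E
  read '0': E → A
  read '0': A → A
  read '1': A → D
  read '1': D → D
  read '1': D → D
  end D, rejected
w2:
  start at B
  read '1': B → E
  read '1': E → A
  read '1': A → D
  read '0': D → E
  read '0': E → A
  read '1': A → D
  read '0': D → E
  read '0': E → A
  read '1': A → D
  read '0': D → E
  read '0': E → A
  read '0': A → A
  read '0': A → A
  read '1': A → D
  read '0': D → E
  end E, accepted
w3:
  start at B
  read '0': B → D
  read '1': D → D
  read '0': D → E
  read '0': E → A
  read '1': A → D
  read '1': D → D
  read '0': D → E
  read '1': E → A
  read '1': A → D
  read '0': D → E
  read '1': E → A
  read '1': A → D
  read '0': D → E
  read '0': E → A
  end A, rejected
w4:
  start at B
  read '0': B → D
  read '0': D → E
  read '0': E → A
  read '0': A → A
  read '1': A → D
  read '1': D → D
  read '0': D → E
  read '0': E → A
  read '1': A → D
  read '1': D → D
  read '0': D → E
  read '0': E → A
  read '1': A → D
  read '0': D → E
  end E, accepted
w5:
  start at B
  read '0': B → D
  read '1': D → D
  read '0': D → E
  read '0': E → A
  read '1': A → D
  read '0': D → E
  read '1': E → A
  read '0': A → A
  read '1': A → D
  read '0': D → E
  read '1': E → A
  read '0': A → A
  read '1': A → D
  read '0': D → E
  read '1': E → A
  read '0': A → A
  end A, rejected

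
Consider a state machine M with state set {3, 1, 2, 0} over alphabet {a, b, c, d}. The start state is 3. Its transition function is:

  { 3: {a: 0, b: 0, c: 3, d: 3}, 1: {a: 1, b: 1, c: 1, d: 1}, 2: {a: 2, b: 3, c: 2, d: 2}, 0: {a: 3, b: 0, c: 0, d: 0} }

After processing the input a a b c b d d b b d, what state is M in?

start at 3
read 'a': 3 → 0
read 'a': 0 → 3
read 'b': 3 → 0
read 'c': 0 → 0
read 'b': 0 → 0
read 'd': 0 → 0
read 'd': 0 → 0
read 'b': 0 → 0
read 'b': 0 → 0
read 'd': 0 → 0

0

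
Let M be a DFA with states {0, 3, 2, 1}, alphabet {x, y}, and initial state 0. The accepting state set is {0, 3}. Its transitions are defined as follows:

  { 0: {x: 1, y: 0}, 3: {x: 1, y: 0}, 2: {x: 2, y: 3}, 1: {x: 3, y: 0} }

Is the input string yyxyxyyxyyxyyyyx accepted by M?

Trace: 0 -y-> 0 -y-> 0 -x-> 1 -y-> 0 -x-> 1 -y-> 0 -y-> 0 -x-> 1 -y-> 0 -y-> 0 -x-> 1 -y-> 0 -y-> 0 -y-> 0 -y-> 0 -x-> 1
End state 1 is not accepting.

No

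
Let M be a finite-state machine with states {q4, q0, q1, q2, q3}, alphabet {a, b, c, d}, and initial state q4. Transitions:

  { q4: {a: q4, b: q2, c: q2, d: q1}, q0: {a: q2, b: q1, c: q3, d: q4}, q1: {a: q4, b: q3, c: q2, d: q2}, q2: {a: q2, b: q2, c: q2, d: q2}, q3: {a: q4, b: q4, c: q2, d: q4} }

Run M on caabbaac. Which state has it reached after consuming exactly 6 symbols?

q2

q4 → q2 → q2 → q2 → q2 → q2 → q2
After 6 symbols: q2.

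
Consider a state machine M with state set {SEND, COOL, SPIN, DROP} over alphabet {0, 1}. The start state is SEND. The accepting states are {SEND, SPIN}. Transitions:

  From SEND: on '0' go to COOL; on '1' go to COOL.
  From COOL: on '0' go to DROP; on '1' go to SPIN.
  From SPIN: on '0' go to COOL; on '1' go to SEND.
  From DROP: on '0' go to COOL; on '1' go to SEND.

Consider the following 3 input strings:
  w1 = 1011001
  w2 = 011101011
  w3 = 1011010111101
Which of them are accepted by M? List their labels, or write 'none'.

w1:
  start at SEND
  read '1': SEND → COOL
  read '0': COOL → DROP
  read '1': DROP → SEND
  read '1': SEND → COOL
  read '0': COOL → DROP
  read '0': DROP → COOL
  read '1': COOL → SPIN
  end SPIN, accepted
w2:
  start at SEND
  read '0': SEND → COOL
  read '1': COOL → SPIN
  read '1': SPIN → SEND
  read '1': SEND → COOL
  read '0': COOL → DROP
  read '1': DROP → SEND
  read '0': SEND → COOL
  read '1': COOL → SPIN
  read '1': SPIN → SEND
  end SEND, accepted
w3:
  start at SEND
  read '1': SEND → COOL
  read '0': COOL → DROP
  read '1': DROP → SEND
  read '1': SEND → COOL
  read '0': COOL → DROP
  read '1': DROP → SEND
  read '0': SEND → COOL
  read '1': COOL → SPIN
  read '1': SPIN → SEND
  read '1': SEND → COOL
  read '1': COOL → SPIN
  read '0': SPIN → COOL
  read '1': COOL → SPIN
  end SPIN, accepted

w1, w2, w3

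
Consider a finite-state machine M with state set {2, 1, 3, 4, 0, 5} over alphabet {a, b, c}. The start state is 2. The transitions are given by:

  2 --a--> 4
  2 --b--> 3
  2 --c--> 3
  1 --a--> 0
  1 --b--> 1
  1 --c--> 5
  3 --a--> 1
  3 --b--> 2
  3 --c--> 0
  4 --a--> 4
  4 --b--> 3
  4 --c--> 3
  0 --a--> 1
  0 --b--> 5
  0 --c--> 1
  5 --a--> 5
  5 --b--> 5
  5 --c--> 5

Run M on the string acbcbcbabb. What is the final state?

2

start at 2
read 'a': 2 → 4
read 'c': 4 → 3
read 'b': 3 → 2
read 'c': 2 → 3
read 'b': 3 → 2
read 'c': 2 → 3
read 'b': 3 → 2
read 'a': 2 → 4
read 'b': 4 → 3
read 'b': 3 → 2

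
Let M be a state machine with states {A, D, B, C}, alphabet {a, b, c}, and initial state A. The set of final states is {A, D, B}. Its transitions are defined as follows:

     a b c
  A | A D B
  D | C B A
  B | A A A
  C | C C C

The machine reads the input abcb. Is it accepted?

Yes

A → A → D → A → D
End state D is accepting.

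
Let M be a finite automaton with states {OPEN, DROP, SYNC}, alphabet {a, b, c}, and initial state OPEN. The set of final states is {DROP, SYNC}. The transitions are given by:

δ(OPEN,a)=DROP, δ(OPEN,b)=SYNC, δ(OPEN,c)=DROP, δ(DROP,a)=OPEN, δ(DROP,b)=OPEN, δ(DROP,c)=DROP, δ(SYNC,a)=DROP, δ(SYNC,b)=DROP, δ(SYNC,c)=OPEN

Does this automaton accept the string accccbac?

Yes

OPEN → DROP → DROP → DROP → DROP → DROP → OPEN → DROP → DROP
End state DROP is accepting.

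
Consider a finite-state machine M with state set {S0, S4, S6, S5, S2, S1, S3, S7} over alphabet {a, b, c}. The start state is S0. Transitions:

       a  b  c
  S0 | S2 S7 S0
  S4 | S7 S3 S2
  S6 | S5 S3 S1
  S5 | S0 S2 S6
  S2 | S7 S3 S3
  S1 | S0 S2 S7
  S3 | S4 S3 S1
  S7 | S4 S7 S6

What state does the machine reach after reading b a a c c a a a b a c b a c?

S2

S0 → S7 → S4 → S7 → S6 → S1 → S0 → S2 → S7 → S7 → S4 → S2 → S3 → S4 → S2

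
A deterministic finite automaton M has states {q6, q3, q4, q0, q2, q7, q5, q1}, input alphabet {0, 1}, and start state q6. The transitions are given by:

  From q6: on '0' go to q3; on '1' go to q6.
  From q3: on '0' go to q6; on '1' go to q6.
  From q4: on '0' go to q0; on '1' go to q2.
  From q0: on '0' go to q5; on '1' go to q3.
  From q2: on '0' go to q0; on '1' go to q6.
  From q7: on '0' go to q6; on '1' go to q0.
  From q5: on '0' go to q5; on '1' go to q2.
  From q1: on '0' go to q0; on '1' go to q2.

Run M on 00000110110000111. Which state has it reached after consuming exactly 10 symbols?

q6 → q3 → q6 → q3 → q6 → q3 → q6 → q6 → q3 → q6 → q6
After 10 symbols: q6.

q6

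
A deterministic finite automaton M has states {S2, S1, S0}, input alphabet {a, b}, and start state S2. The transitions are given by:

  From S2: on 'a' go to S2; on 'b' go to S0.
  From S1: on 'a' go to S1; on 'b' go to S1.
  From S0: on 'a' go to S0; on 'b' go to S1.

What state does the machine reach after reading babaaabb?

S1

S2 → S0 → S0 → S1 → S1 → S1 → S1 → S1 → S1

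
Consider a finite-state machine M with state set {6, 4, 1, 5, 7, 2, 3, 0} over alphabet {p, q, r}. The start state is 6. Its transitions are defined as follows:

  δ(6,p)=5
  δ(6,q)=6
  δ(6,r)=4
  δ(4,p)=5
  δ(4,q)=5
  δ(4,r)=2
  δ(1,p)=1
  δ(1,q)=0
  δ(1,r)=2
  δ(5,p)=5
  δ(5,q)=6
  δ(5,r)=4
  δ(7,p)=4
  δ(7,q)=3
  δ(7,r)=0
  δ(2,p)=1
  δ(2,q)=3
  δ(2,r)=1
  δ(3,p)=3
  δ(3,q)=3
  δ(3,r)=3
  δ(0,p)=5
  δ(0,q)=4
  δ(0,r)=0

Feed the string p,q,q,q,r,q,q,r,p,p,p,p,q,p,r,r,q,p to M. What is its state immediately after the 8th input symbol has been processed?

4

6 → 5 → 6 → 6 → 6 → 4 → 5 → 6 → 4
After 8 symbols: 4.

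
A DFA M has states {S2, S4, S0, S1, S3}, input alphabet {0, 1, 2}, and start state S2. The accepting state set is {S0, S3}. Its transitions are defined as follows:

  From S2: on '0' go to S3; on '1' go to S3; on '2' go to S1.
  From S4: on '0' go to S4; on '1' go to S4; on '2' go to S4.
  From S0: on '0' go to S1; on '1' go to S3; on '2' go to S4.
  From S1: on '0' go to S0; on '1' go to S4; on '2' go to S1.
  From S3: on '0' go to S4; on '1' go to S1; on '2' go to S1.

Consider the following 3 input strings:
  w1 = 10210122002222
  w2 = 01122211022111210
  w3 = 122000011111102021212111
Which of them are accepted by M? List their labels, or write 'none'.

w1: Trace: S2 -1-> S3 -0-> S4 -2-> S4 -1-> S4 -0-> S4 -1-> S4 -2-> S4 -2-> S4 -0-> S4 -0-> S4 -2-> S4 -2-> S4 -2-> S4 -2-> S4  → end S4, rejected
w2: Trace: S2 -0-> S3 -1-> S1 -1-> S4 -2-> S4 -2-> S4 -2-> S4 -1-> S4 -1-> S4 -0-> S4 -2-> S4 -2-> S4 -1-> S4 -1-> S4 -1-> S4 -2-> S4 -1-> S4 -0-> S4  → end S4, rejected
w3: Trace: S2 -1-> S3 -2-> S1 -2-> S1 -0-> S0 -0-> S1 -0-> S0 -0-> S1 -1-> S4 -1-> S4 -1-> S4 -1-> S4 -1-> S4 -1-> S4 -0-> S4 -2-> S4 -0-> S4 -2-> S4 -1-> S4 -2-> S4 -1-> S4 -2-> S4 -1-> S4 -1-> S4 -1-> S4  → end S4, rejected

none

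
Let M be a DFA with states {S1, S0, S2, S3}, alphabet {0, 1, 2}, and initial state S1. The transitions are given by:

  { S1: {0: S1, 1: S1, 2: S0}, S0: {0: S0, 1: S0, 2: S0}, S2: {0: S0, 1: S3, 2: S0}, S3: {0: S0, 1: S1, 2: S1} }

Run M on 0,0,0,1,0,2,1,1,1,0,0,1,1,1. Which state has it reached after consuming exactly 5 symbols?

start at S1
read '0': S1 → S1
read '0': S1 → S1
read '0': S1 → S1
read '1': S1 → S1
read '0': S1 → S1
After 5 symbols: S1.

S1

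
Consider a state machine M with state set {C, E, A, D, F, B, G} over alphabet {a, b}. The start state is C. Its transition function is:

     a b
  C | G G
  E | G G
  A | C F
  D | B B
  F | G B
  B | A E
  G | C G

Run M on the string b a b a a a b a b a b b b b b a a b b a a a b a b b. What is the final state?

G

start at C
read 'b': C → G
read 'a': G → C
read 'b': C → G
read 'a': G → C
read 'a': C → G
read 'a': G → C
read 'b': C → G
read 'a': G → C
read 'b': C → G
read 'a': G → C
read 'b': C → G
read 'b': G → G
read 'b': G → G
read 'b': G → G
read 'b': G → G
read 'a': G → C
read 'a': C → G
read 'b': G → G
read 'b': G → G
read 'a': G → C
read 'a': C → G
read 'a': G → C
read 'b': C → G
read 'a': G → C
read 'b': C → G
read 'b': G → G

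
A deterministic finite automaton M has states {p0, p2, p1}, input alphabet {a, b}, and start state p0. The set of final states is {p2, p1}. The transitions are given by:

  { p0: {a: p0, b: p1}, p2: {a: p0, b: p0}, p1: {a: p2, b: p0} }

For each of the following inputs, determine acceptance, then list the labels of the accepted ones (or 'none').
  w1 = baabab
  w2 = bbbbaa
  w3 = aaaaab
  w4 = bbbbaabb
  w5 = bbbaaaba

w3, w5

w1: Trace: p0 -b-> p1 -a-> p2 -a-> p0 -b-> p1 -a-> p2 -b-> p0  → end p0, rejected
w2: Trace: p0 -b-> p1 -b-> p0 -b-> p1 -b-> p0 -a-> p0 -a-> p0  → end p0, rejected
w3: Trace: p0 -a-> p0 -a-> p0 -a-> p0 -a-> p0 -a-> p0 -b-> p1  → end p1, accepted
w4: Trace: p0 -b-> p1 -b-> p0 -b-> p1 -b-> p0 -a-> p0 -a-> p0 -b-> p1 -b-> p0  → end p0, rejected
w5: Trace: p0 -b-> p1 -b-> p0 -b-> p1 -a-> p2 -a-> p0 -a-> p0 -b-> p1 -a-> p2  → end p2, accepted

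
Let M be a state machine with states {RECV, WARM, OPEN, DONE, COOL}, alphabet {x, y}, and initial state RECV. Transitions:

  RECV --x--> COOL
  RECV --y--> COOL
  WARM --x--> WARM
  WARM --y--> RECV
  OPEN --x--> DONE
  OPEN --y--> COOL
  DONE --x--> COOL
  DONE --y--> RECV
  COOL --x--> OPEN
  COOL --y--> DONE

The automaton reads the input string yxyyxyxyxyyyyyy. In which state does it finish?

RECV → COOL → OPEN → COOL → DONE → COOL → DONE → COOL → DONE → COOL → DONE → RECV → COOL → DONE → RECV → COOL

COOL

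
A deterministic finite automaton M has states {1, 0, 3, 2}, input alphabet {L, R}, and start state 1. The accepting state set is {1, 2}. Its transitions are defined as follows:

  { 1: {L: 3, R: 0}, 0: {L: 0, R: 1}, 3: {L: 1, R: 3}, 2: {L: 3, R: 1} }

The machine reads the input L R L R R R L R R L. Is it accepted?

No

Trace: 1 -L-> 3 -R-> 3 -L-> 1 -R-> 0 -R-> 1 -R-> 0 -L-> 0 -R-> 1 -R-> 0 -L-> 0
End state 0 is not accepting.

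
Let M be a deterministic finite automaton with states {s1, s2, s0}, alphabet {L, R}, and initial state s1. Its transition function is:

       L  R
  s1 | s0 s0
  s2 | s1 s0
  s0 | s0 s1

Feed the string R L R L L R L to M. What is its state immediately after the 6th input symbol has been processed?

s1

s1 → s0 → s0 → s1 → s0 → s0 → s1
After 6 symbols: s1.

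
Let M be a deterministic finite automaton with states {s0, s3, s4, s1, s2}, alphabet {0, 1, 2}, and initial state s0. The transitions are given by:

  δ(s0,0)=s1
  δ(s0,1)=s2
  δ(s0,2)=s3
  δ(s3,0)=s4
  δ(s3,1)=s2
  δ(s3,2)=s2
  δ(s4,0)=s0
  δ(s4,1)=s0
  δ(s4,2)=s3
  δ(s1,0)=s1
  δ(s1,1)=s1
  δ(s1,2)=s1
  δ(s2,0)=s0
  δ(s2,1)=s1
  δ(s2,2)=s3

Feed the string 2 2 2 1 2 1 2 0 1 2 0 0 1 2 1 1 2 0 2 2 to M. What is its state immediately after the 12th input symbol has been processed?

s0

Trace: s0 -2-> s3 -2-> s2 -2-> s3 -1-> s2 -2-> s3 -1-> s2 -2-> s3 -0-> s4 -1-> s0 -2-> s3 -0-> s4 -0-> s0
After 12 symbols: s0.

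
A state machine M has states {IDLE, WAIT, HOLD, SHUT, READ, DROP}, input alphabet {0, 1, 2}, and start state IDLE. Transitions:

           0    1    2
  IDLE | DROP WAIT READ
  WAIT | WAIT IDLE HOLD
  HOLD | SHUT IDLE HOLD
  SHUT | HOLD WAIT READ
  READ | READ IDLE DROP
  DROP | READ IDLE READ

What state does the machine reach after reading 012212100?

start at IDLE
read '0': IDLE → DROP
read '1': DROP → IDLE
read '2': IDLE → READ
read '2': READ → DROP
read '1': DROP → IDLE
read '2': IDLE → READ
read '1': READ → IDLE
read '0': IDLE → DROP
read '0': DROP → READ

READ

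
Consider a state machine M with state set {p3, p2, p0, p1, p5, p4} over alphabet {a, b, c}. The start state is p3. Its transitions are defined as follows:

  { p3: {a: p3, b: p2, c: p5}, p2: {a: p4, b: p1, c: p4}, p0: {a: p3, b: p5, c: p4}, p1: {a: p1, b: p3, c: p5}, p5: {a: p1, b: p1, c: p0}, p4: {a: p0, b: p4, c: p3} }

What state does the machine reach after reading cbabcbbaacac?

start at p3
read 'c': p3 → p5
read 'b': p5 → p1
read 'a': p1 → p1
read 'b': p1 → p3
read 'c': p3 → p5
read 'b': p5 → p1
read 'b': p1 → p3
read 'a': p3 → p3
read 'a': p3 → p3
read 'c': p3 → p5
read 'a': p5 → p1
read 'c': p1 → p5

p5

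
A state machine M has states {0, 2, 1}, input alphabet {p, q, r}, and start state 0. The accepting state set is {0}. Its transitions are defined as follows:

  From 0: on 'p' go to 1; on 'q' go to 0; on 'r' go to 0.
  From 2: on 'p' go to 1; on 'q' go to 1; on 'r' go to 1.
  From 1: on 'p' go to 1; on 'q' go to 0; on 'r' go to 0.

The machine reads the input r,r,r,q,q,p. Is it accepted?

No

0 → 0 → 0 → 0 → 0 → 0 → 1
End state 1 is not accepting.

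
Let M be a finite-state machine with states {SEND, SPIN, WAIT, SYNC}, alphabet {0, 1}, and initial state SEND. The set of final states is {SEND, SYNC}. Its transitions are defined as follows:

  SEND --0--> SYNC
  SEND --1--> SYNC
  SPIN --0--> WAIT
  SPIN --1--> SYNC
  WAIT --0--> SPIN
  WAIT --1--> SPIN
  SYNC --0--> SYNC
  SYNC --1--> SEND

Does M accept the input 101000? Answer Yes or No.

Yes

start at SEND
read '1': SEND → SYNC
read '0': SYNC → SYNC
read '1': SYNC → SEND
read '0': SEND → SYNC
read '0': SYNC → SYNC
read '0': SYNC → SYNC
End state SYNC is accepting.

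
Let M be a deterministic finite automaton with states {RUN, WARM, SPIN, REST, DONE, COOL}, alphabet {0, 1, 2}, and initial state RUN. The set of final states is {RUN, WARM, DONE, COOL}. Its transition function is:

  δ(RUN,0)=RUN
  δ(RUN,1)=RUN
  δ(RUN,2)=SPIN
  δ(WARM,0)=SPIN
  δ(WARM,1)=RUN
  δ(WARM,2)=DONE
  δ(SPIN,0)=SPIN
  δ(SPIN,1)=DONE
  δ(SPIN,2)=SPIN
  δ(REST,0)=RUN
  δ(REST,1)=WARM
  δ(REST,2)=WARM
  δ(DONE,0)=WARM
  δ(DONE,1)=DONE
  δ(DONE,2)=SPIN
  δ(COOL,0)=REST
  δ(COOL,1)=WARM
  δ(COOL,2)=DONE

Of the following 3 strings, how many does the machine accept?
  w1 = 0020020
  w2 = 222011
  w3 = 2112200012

w1: Trace: RUN -0-> RUN -0-> RUN -2-> SPIN -0-> SPIN -0-> SPIN -2-> SPIN -0-> SPIN  → end SPIN, rejected
w2: Trace: RUN -2-> SPIN -2-> SPIN -2-> SPIN -0-> SPIN -1-> DONE -1-> DONE  → end DONE, accepted
w3: Trace: RUN -2-> SPIN -1-> DONE -1-> DONE -2-> SPIN -2-> SPIN -0-> SPIN -0-> SPIN -0-> SPIN -1-> DONE -2-> SPIN  → end SPIN, rejected

1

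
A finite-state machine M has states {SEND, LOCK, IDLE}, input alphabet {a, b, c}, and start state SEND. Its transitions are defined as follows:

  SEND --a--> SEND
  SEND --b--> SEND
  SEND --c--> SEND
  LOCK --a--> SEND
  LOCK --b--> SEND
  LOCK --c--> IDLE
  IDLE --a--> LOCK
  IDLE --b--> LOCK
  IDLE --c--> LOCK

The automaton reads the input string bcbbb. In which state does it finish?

Trace: SEND -b-> SEND -c-> SEND -b-> SEND -b-> SEND -b-> SEND

SEND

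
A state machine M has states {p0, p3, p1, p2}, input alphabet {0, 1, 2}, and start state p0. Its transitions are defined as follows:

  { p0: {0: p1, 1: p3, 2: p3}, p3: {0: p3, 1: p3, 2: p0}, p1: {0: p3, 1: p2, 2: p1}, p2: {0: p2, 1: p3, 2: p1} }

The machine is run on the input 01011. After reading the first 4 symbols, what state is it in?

p3

start at p0
read '0': p0 → p1
read '1': p1 → p2
read '0': p2 → p2
read '1': p2 → p3
After 4 symbols: p3.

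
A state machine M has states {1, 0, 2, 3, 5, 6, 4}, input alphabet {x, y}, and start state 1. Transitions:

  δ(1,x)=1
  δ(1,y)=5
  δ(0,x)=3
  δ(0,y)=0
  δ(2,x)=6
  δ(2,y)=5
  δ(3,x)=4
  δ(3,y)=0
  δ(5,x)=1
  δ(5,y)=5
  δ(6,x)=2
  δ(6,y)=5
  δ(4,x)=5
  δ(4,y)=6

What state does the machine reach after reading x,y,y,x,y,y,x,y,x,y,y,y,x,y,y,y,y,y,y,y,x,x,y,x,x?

1

1 → 1 → 5 → 5 → 1 → 5 → 5 → 1 → 5 → 1 → 5 → 5 → 5 → 1 → 5 → 5 → 5 → 5 → 5 → 5 → 5 → 1 → 1 → 5 → 1 → 1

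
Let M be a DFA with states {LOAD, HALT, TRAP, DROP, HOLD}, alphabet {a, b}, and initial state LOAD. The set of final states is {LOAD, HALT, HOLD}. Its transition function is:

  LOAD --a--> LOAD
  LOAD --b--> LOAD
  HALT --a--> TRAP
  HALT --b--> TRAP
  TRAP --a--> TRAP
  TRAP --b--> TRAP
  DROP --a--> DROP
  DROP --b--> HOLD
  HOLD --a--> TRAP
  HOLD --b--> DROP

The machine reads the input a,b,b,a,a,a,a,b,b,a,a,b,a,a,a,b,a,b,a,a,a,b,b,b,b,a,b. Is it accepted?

start at LOAD
read 'a': LOAD → LOAD
read 'b': LOAD → LOAD
read 'b': LOAD → LOAD
read 'a': LOAD → LOAD
read 'a': LOAD → LOAD
read 'a': LOAD → LOAD
read 'a': LOAD → LOAD
read 'b': LOAD → LOAD
read 'b': LOAD → LOAD
read 'a': LOAD → LOAD
read 'a': LOAD → LOAD
read 'b': LOAD → LOAD
read 'a': LOAD → LOAD
read 'a': LOAD → LOAD
read 'a': LOAD → LOAD
read 'b': LOAD → LOAD
read 'a': LOAD → LOAD
read 'b': LOAD → LOAD
read 'a': LOAD → LOAD
read 'a': LOAD → LOAD
read 'a': LOAD → LOAD
read 'b': LOAD → LOAD
read 'b': LOAD → LOAD
read 'b': LOAD → LOAD
read 'b': LOAD → LOAD
read 'a': LOAD → LOAD
read 'b': LOAD → LOAD
End state LOAD is accepting.

Yes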